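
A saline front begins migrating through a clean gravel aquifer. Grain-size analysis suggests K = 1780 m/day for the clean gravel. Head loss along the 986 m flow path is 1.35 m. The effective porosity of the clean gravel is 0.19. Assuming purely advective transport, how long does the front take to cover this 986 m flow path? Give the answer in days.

Hydraulic gradient i = Δh / L = 1.35 / 986 = 0.001369.
Darcy flux q = K · i = 1780 × 0.001369 = 2.437 m/day.
Seepage velocity v = q / n_e = 2.437 / 0.19 = 12.83 m/day.
Travel time t = L / v = 986 / 12.83 = 76.87 days.

76.9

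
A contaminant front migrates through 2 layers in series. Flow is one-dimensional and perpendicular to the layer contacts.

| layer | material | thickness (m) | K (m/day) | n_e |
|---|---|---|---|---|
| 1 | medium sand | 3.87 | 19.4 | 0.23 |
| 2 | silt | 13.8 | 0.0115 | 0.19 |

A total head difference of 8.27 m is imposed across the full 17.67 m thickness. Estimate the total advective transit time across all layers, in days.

510

With flow normal to the layers, continuity requires the same specific discharge q through every layer.
Σ(b_i/K_i) = 3.87/19.4 + 13.8/0.0115 = 1200 d.
q = Δh / Σ(b_i/K_i) = 8.27 / 1200 = 0.006891 m/day.
In each layer the seepage velocity is v_i = q/n_i, so the layer transit time is t_i = b_i·n_i / q:
  layer 1 (medium sand): t_1 = 3.87 × 0.23 / 0.006891 = 129.2 d
  layer 2 (silt): t_2 = 13.8 × 0.19 / 0.006891 = 380.5 d
Total t = Σ t_i = 509.7 days.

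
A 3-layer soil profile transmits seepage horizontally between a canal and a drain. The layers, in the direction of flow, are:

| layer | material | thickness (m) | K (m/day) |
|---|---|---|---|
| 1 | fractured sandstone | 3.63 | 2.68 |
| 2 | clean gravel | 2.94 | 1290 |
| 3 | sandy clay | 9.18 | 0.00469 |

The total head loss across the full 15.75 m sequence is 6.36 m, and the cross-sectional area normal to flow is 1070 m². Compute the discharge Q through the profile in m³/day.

3.47

Flow is perpendicular to layering, so the layers act in series and the equivalent K is the thickness-weighted harmonic mean.
Total thickness L = 3.63 + 2.94 + 9.18 = 15.75 m.
Σ(b_i/K_i) = 3.63/2.68 + 2.94/1290 + 9.18/0.00469 = 1959 d.
K_eq = L / Σ(b_i/K_i) = 15.75 / 1959 = 0.008041 m/day.
Q = K_eq · A · (Δh/L) = 0.008041 × 1070 × (6.36/15.75) = 3.474 m³/day.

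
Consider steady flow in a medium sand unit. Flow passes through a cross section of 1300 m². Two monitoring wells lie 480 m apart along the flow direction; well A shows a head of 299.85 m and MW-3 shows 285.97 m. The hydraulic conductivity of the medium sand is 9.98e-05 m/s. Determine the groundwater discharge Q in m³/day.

324

Convert K: 9.98e-05 m/s × 86400 = 8.623 m/day.
Hydraulic gradient i = (299.85 − 285.97) / 480 = 13.88 / 480 = 0.02892.
Darcy's law: Q = K · A · i = 8.623 × 1300 × 0.02892 = 324.1 m³/day.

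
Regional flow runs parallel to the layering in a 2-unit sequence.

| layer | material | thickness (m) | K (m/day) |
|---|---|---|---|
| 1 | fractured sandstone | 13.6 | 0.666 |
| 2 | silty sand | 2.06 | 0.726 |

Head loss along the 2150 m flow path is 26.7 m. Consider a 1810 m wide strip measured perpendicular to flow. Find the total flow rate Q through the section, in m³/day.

Flow is parallel to layering, so each bed carries its own Darcy discharge and the transmissivities add.
Σ(K_i·b_i) = 0.666×13.6 + 0.726×2.06 = 10.55 m²/day.
Hydraulic gradient i = Δh / L = 26.7 / 2150 = 0.01242.
Q = Σ(K_i·b_i) · W · i = 10.55 × 1810 × 0.01242 = 237.2 m³/day.

237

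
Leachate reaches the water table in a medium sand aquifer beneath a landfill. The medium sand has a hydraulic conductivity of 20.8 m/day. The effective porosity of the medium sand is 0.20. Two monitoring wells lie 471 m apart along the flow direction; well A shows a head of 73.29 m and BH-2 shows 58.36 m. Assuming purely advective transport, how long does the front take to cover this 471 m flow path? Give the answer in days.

Hydraulic gradient i = (73.29 − 58.36) / 471 = 14.93 / 471 = 0.03170.
Darcy flux q = K · i = 20.80 × 0.03170 = 0.6593 m/day.
Seepage velocity v = q / n_e = 0.6593 / 0.20 = 3.297 m/day.
Travel time t = L / v = 471 / 3.297 = 142.9 days.

143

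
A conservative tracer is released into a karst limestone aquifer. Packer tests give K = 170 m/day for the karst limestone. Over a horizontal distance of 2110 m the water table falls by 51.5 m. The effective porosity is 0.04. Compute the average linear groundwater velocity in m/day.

104

Hydraulic gradient i = Δh / L = 51.5 / 2110 = 0.02441.
Darcy flux q = K · i = 170.0 × 0.02441 = 4.149 m/day.
Seepage velocity v = q / n_e = 4.149 / 0.04 = 103.7 m/day.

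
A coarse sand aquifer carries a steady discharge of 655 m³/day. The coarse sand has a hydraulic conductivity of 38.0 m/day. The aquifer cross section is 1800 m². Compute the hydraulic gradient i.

0.00958

From Q = K·A·i, i = Q / (K·A) = 655 / (38.00 × 1800) = 0.009576.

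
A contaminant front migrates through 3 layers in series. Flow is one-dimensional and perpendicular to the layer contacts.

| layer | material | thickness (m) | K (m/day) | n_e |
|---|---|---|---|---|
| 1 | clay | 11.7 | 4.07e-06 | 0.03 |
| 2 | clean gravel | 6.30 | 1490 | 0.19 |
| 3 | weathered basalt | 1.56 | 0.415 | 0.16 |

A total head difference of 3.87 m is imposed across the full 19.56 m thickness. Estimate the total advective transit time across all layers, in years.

With flow normal to the layers, continuity requires the same specific discharge q through every layer.
Σ(b_i/K_i) = 11.7/4.07e-06 + 6.30/1490 + 1.56/0.415 = 2.875e+06 d.
q = Δh / Σ(b_i/K_i) = 3.87 / 2.875e+06 = 1.346e-06 m/day.
In each layer the seepage velocity is v_i = q/n_i, so the layer transit time is t_i = b_i·n_i / q:
  layer 1 (clay): t_1 = 11.7 × 0.03 / 1.346e-06 = 2.607e+05 d
  layer 2 (clean gravel): t_2 = 6.30 × 0.19 / 1.346e-06 = 8.892e+05 d
  layer 3 (weathered basalt): t_3 = 1.56 × 0.16 / 1.346e-06 = 1.854e+05 d
Total t = Σ t_i = 1.335e+06 days = 3656 years.

3660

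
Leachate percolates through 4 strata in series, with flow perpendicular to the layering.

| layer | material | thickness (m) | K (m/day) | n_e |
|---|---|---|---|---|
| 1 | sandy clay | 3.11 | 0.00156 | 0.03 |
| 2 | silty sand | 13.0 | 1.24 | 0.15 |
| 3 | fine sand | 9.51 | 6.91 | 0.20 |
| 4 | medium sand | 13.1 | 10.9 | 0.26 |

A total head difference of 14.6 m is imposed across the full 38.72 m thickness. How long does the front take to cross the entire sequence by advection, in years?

With flow normal to the layers, continuity requires the same specific discharge q through every layer.
Σ(b_i/K_i) = 3.11/0.00156 + 13.0/1.24 + 9.51/6.91 + 13.1/10.9 = 2007 d.
q = Δh / Σ(b_i/K_i) = 14.6 / 2007 = 0.007276 m/day.
In each layer the seepage velocity is v_i = q/n_i, so the layer transit time is t_i = b_i·n_i / q:
  layer 1 (sandy clay): t_1 = 3.11 × 0.03 / 0.007276 = 12.82 d
  layer 2 (silty sand): t_2 = 13.0 × 0.15 / 0.007276 = 268.0 d
  layer 3 (fine sand): t_3 = 9.51 × 0.20 / 0.007276 = 261.4 d
  layer 4 (medium sand): t_4 = 13.1 × 0.26 / 0.007276 = 468.1 d
Total t = Σ t_i = 1010 days = 2.766 years.

2.77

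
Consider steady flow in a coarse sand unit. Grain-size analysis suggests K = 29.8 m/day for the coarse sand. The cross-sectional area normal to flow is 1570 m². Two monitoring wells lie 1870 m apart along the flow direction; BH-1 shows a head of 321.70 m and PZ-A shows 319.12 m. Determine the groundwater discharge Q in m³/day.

64.5

Hydraulic gradient i = (321.70 − 319.12) / 1870 = 2.58 / 1870 = 0.001380.
Darcy's law: Q = K · A · i = 29.80 × 1570 × 0.001380 = 64.55 m³/day.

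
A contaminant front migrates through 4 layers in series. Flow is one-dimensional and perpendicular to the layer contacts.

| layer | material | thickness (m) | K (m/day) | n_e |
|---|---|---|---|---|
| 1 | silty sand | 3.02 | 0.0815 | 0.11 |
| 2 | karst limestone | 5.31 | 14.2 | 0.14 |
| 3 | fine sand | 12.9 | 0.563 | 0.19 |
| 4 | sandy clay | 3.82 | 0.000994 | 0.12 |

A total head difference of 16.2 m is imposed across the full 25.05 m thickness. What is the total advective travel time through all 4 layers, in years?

2.63

With flow normal to the layers, continuity requires the same specific discharge q through every layer.
Σ(b_i/K_i) = 3.02/0.0815 + 5.31/14.2 + 12.9/0.563 + 3.82/0.000994 = 3903 d.
q = Δh / Σ(b_i/K_i) = 16.2 / 3903 = 0.004150 m/day.
In each layer the seepage velocity is v_i = q/n_i, so the layer transit time is t_i = b_i·n_i / q:
  layer 1 (silty sand): t_1 = 3.02 × 0.11 / 0.004150 = 80.04 d
  layer 2 (karst limestone): t_2 = 5.31 × 0.14 / 0.004150 = 179.1 d
  layer 3 (fine sand): t_3 = 12.9 × 0.19 / 0.004150 = 590.6 d
  layer 4 (sandy clay): t_4 = 3.82 × 0.12 / 0.004150 = 110.5 d
Total t = Σ t_i = 960.2 days = 2.629 years.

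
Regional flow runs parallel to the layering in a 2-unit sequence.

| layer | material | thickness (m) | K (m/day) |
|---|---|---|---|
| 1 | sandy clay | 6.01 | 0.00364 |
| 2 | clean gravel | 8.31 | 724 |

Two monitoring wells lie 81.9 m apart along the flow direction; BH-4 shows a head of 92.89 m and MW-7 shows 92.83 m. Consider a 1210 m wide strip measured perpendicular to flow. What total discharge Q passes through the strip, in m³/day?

Flow is parallel to layering, so each bed carries its own Darcy discharge and the transmissivities add.
Σ(K_i·b_i) = 0.00364×6.01 + 724×8.31 = 6016 m²/day.
Hydraulic gradient i = (92.89 − 92.83) / 81.9 = 0.06 / 81.9 = 0.0007326.
Q = Σ(K_i·b_i) · W · i = 6016 × 1210 × 0.0007326 = 5333 m³/day.

5330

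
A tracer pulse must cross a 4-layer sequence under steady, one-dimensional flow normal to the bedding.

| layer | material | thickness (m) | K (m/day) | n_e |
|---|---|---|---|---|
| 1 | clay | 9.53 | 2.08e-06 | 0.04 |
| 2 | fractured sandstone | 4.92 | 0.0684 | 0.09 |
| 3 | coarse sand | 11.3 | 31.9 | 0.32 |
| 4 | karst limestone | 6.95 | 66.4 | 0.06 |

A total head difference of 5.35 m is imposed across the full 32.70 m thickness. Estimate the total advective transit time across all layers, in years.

With flow normal to the layers, continuity requires the same specific discharge q through every layer.
Σ(b_i/K_i) = 9.53/2.08e-06 + 4.92/0.0684 + 11.3/31.9 + 6.95/66.4 = 4.582e+06 d.
q = Δh / Σ(b_i/K_i) = 5.35 / 4.582e+06 = 1.168e-06 m/day.
In each layer the seepage velocity is v_i = q/n_i, so the layer transit time is t_i = b_i·n_i / q:
  layer 1 (clay): t_1 = 9.53 × 0.04 / 1.168e-06 = 3.265e+05 d
  layer 2 (fractured sandstone): t_2 = 4.92 × 0.09 / 1.168e-06 = 3.792e+05 d
  layer 3 (coarse sand): t_3 = 11.3 × 0.32 / 1.168e-06 = 3.097e+06 d
  layer 4 (karst limestone): t_4 = 6.95 × 0.06 / 1.168e-06 = 3.571e+05 d
Total t = Σ t_i = 4.160e+06 days = 11388 years.

11400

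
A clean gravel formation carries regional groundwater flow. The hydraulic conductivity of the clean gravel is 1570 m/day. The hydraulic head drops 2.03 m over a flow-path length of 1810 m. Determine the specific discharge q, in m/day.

1.76

Hydraulic gradient i = Δh / L = 2.03 / 1810 = 0.001122.
Specific discharge q = K · i = 1570 × 0.001122 = 1.761 m/day.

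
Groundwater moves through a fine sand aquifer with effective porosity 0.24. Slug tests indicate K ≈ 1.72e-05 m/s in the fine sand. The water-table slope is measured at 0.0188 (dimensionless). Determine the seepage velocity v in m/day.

Convert K: 1.72e-05 m/s × 86400 = 1.486 m/day.
Hydraulic gradient i = 0.0188.
Darcy flux q = K · i = 1.486 × 0.01880 = 0.02794 m/day.
Seepage velocity v = q / n_e = 0.02794 / 0.24 = 0.1164 m/day.

0.116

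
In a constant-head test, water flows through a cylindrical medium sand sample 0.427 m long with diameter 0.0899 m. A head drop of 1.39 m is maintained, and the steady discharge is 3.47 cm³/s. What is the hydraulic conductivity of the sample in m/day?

Cross-sectional area A = π·(d/2)² = π × (0.0899/2)² = 0.006348 m².
Convert discharge: 3.47 cm³/s = 3.470e-06 m³/s.
Darcy's law rearranged: K = Q·L / (A·Δh) = 3.470e-06 × 0.427 / (0.006348 × 1.39) = 0.0001679 m/s = 14.51 m/day.

14.5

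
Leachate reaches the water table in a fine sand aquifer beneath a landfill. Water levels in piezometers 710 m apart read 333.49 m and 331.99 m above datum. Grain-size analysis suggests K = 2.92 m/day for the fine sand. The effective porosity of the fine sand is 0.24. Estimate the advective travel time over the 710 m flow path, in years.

Hydraulic gradient i = (333.49 − 331.99) / 710 = 1.5 / 710 = 0.002113.
Darcy flux q = K · i = 2.920 × 0.002113 = 0.006169 m/day.
Seepage velocity v = q / n_e = 0.006169 / 0.24 = 0.02570 m/day.
Travel time t = L / v = 710 / 0.02570 = 27622 days = 75.62 years.

75.6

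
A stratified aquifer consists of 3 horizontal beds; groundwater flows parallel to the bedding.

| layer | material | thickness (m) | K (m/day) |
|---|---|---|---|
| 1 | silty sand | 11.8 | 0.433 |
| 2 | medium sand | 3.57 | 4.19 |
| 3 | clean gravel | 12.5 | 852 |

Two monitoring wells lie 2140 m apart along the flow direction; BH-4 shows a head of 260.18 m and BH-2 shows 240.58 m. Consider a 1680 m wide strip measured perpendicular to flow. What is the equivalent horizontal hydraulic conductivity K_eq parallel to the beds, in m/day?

Flow is parallel to layering, so each bed carries its own Darcy discharge and the transmissivities add.
Σ(K_i·b_i) = 0.433×11.8 + 4.19×3.57 + 852×12.5 = 10670 m²/day.
Total thickness b = 27.87 m, so K_eq = Σ(K_i·b_i)/b = 382.9 m/day.

383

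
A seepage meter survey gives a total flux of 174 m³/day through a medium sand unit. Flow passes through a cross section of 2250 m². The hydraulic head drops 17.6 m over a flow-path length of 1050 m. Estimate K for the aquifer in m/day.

Hydraulic gradient i = Δh / L = 17.6 / 1050 = 0.01676.
From Q = K·A·i, K = Q / (A·i) = 174 / (2250 × 0.01676) = 4.614 m/day.

4.61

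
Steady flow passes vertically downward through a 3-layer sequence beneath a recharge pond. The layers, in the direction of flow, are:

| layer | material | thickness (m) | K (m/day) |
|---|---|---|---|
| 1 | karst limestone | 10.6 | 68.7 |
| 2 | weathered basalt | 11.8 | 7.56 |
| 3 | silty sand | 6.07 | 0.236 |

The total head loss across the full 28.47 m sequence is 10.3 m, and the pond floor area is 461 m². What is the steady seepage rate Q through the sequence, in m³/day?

173

Flow is perpendicular to layering, so the layers act in series and the equivalent K is the thickness-weighted harmonic mean.
Total thickness L = 10.6 + 11.8 + 6.07 = 28.47 m.
Σ(b_i/K_i) = 10.6/68.7 + 11.8/7.56 + 6.07/0.236 = 27.44 d.
K_eq = L / Σ(b_i/K_i) = 28.47 / 27.44 = 1.038 m/day.
Q = K_eq · A · (Δh/L) = 1.038 × 461 × (10.3/28.47) = 173.1 m³/day.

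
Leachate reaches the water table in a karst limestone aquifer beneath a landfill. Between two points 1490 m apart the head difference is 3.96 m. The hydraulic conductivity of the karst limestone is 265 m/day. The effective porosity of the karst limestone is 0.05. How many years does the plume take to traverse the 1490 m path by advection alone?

Hydraulic gradient i = Δh / L = 3.96 / 1490 = 0.002658.
Darcy flux q = K · i = 265.0 × 0.002658 = 0.7043 m/day.
Seepage velocity v = q / n_e = 0.7043 / 0.05 = 14.09 m/day.
Travel time t = L / v = 1490 / 14.09 = 105.8 days = 0.2896 years.

0.290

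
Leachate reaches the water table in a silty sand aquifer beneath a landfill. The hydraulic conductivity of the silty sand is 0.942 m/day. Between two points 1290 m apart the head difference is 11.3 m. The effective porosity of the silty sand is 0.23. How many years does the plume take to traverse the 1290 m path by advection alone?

98.4

Hydraulic gradient i = Δh / L = 11.3 / 1290 = 0.008760.
Darcy flux q = K · i = 0.9420 × 0.008760 = 0.008252 m/day.
Seepage velocity v = q / n_e = 0.008252 / 0.23 = 0.03588 m/day.
Travel time t = L / v = 1290 / 0.03588 = 35957 days = 98.44 years.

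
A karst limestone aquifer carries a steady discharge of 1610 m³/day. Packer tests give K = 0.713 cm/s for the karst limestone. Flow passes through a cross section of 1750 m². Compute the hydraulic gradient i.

Convert K: 0.713 cm/s × 864 = 616.0 m/day.
From Q = K·A·i, i = Q / (K·A) = 1610 / (616.0 × 1750) = 0.001493.

0.00149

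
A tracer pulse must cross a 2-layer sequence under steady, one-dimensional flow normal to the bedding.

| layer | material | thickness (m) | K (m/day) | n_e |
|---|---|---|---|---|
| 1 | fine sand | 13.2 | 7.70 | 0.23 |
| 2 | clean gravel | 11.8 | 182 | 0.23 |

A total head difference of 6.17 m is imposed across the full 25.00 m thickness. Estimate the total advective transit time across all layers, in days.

1.66

With flow normal to the layers, continuity requires the same specific discharge q through every layer.
Σ(b_i/K_i) = 13.2/7.70 + 11.8/182 = 1.779 d.
q = Δh / Σ(b_i/K_i) = 6.17 / 1.779 = 3.468 m/day.
In each layer the seepage velocity is v_i = q/n_i, so the layer transit time is t_i = b_i·n_i / q:
  layer 1 (fine sand): t_1 = 13.2 × 0.23 / 3.468 = 0.8754 d
  layer 2 (clean gravel): t_2 = 11.8 × 0.23 / 3.468 = 0.7826 d
Total t = Σ t_i = 1.658 days.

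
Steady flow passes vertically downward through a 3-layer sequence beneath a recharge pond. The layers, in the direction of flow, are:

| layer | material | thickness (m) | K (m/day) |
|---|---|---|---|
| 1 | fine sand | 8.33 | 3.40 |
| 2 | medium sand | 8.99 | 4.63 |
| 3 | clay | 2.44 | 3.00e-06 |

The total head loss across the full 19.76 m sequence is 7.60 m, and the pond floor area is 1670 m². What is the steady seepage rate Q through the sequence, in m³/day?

0.0156

Flow is perpendicular to layering, so the layers act in series and the equivalent K is the thickness-weighted harmonic mean.
Total thickness L = 8.33 + 8.99 + 2.44 = 19.76 m.
Σ(b_i/K_i) = 8.33/3.40 + 8.99/4.63 + 2.44/3.00e-06 = 8.133e+05 d.
K_eq = L / Σ(b_i/K_i) = 19.76 / 8.133e+05 = 2.429e-05 m/day.
Q = K_eq · A · (Δh/L) = 2.429e-05 × 1670 × (7.60/19.76) = 0.01560 m³/day.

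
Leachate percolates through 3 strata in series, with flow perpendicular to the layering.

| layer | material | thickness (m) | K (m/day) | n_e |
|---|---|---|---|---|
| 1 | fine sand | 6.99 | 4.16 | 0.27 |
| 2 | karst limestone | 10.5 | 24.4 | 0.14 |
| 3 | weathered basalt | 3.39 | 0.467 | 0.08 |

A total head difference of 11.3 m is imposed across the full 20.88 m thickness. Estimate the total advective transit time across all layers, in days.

3.01

With flow normal to the layers, continuity requires the same specific discharge q through every layer.
Σ(b_i/K_i) = 6.99/4.16 + 10.5/24.4 + 3.39/0.467 = 9.370 d.
q = Δh / Σ(b_i/K_i) = 11.3 / 9.370 = 1.206 m/day.
In each layer the seepage velocity is v_i = q/n_i, so the layer transit time is t_i = b_i·n_i / q:
  layer 1 (fine sand): t_1 = 6.99 × 0.27 / 1.206 = 1.565 d
  layer 2 (karst limestone): t_2 = 10.5 × 0.14 / 1.206 = 1.219 d
  layer 3 (weathered basalt): t_3 = 3.39 × 0.08 / 1.206 = 0.2249 d
Total t = Σ t_i = 3.009 days.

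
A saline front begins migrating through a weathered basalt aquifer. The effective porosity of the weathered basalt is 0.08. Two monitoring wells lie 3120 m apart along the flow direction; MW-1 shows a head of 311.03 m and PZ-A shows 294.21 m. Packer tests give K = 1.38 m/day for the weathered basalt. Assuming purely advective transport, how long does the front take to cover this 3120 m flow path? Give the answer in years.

91.9

Hydraulic gradient i = (311.03 − 294.21) / 3120 = 16.82 / 3120 = 0.005391.
Darcy flux q = K · i = 1.380 × 0.005391 = 0.007440 m/day.
Seepage velocity v = q / n_e = 0.007440 / 0.08 = 0.09300 m/day.
Travel time t = L / v = 3120 / 0.09300 = 33550 days = 91.86 years.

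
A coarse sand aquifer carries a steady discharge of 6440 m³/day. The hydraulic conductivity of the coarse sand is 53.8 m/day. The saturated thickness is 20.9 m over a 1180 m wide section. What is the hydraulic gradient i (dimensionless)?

0.00485

Cross-sectional area A = 1180 × 20.9 = 24662 m².
From Q = K·A·i, i = Q / (K·A) = 6440 / (53.80 × 24662) = 0.004854.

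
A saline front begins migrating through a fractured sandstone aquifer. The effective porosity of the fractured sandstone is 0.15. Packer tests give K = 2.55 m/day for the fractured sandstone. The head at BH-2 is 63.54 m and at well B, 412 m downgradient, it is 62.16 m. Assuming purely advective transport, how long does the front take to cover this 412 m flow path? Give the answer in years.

Hydraulic gradient i = (63.54 − 62.16) / 412 = 1.38 / 412 = 0.003350.
Darcy flux q = K · i = 2.550 × 0.003350 = 0.008541 m/day.
Seepage velocity v = q / n_e = 0.008541 / 0.15 = 0.05694 m/day.
Travel time t = L / v = 412 / 0.05694 = 7235 days = 19.81 years.

19.8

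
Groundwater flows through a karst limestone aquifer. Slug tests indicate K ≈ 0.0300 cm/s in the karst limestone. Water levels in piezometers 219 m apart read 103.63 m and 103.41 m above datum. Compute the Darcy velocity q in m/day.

Convert K: 0.0300 cm/s × 864 = 25.92 m/day.
Hydraulic gradient i = (103.63 − 103.41) / 219 = 0.22 / 219 = 0.001005.
Specific discharge q = K · i = 25.92 × 0.001005 = 0.02604 m/day.

0.0260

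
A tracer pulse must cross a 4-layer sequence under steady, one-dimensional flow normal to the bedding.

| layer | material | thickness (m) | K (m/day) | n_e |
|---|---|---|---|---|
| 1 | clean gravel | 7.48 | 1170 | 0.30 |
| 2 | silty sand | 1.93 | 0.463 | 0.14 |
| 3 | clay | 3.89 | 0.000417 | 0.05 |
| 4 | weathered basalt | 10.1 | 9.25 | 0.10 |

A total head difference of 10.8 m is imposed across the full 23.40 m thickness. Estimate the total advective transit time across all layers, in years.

8.80

With flow normal to the layers, continuity requires the same specific discharge q through every layer.
Σ(b_i/K_i) = 7.48/1170 + 1.93/0.463 + 3.89/0.000417 + 10.1/9.25 = 9334 d.
q = Δh / Σ(b_i/K_i) = 10.8 / 9334 = 0.001157 m/day.
In each layer the seepage velocity is v_i = q/n_i, so the layer transit time is t_i = b_i·n_i / q:
  layer 1 (clean gravel): t_1 = 7.48 × 0.30 / 0.001157 = 1939 d
  layer 2 (silty sand): t_2 = 1.93 × 0.14 / 0.001157 = 233.5 d
  layer 3 (clay): t_3 = 3.89 × 0.05 / 0.001157 = 168.1 d
  layer 4 (weathered basalt): t_4 = 10.1 × 0.10 / 0.001157 = 872.9 d
Total t = Σ t_i = 3214 days = 8.799 years.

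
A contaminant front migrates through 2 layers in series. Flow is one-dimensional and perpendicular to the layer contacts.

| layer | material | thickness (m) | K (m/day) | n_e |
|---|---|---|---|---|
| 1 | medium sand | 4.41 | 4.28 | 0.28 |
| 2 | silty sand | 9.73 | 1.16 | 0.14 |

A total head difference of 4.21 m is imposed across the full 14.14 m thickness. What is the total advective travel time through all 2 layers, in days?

5.81

With flow normal to the layers, continuity requires the same specific discharge q through every layer.
Σ(b_i/K_i) = 4.41/4.28 + 9.73/1.16 = 9.418 d.
q = Δh / Σ(b_i/K_i) = 4.21 / 9.418 = 0.4470 m/day.
In each layer the seepage velocity is v_i = q/n_i, so the layer transit time is t_i = b_i·n_i / q:
  layer 1 (medium sand): t_1 = 4.41 × 0.28 / 0.4470 = 2.762 d
  layer 2 (silty sand): t_2 = 9.73 × 0.14 / 0.4470 = 3.047 d
Total t = Σ t_i = 5.810 days.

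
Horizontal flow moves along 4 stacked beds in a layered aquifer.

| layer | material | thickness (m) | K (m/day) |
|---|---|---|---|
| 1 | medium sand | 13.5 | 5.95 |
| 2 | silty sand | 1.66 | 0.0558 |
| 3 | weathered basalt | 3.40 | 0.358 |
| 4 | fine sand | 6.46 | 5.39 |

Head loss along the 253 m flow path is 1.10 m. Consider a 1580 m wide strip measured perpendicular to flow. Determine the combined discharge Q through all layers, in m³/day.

800

Flow is parallel to layering, so each bed carries its own Darcy discharge and the transmissivities add.
Σ(K_i·b_i) = 5.95×13.5 + 0.0558×1.66 + 0.358×3.40 + 5.39×6.46 = 116.5 m²/day.
Hydraulic gradient i = Δh / L = 1.10 / 253 = 0.004348.
Q = Σ(K_i·b_i) · W · i = 116.5 × 1580 × 0.004348 = 800.0 m³/day.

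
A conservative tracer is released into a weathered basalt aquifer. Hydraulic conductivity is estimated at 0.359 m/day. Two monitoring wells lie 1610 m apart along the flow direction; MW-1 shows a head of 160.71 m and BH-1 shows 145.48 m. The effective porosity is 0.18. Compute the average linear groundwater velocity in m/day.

Hydraulic gradient i = (160.71 − 145.48) / 1610 = 15.23 / 1610 = 0.009460.
Darcy flux q = K · i = 0.3590 × 0.009460 = 0.003396 m/day.
Seepage velocity v = q / n_e = 0.003396 / 0.18 = 0.01887 m/day.

0.0189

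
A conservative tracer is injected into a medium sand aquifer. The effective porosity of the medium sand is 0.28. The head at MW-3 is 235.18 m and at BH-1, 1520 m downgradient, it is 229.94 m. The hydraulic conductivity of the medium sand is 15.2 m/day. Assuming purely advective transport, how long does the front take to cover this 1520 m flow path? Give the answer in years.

Hydraulic gradient i = (235.18 − 229.94) / 1520 = 5.24 / 1520 = 0.003447.
Darcy flux q = K · i = 15.20 × 0.003447 = 0.05240 m/day.
Seepage velocity v = q / n_e = 0.05240 / 0.28 = 0.1871 m/day.
Travel time t = L / v = 1520 / 0.1871 = 8122 days = 22.24 years.

22.2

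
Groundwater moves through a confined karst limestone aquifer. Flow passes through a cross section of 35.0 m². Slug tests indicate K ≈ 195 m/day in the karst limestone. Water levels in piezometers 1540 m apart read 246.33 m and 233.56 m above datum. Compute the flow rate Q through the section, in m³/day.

Hydraulic gradient i = (246.33 − 233.56) / 1540 = 12.77 / 1540 = 0.008292.
Darcy's law: Q = K · A · i = 195.0 × 35.00 × 0.008292 = 56.59 m³/day.

56.6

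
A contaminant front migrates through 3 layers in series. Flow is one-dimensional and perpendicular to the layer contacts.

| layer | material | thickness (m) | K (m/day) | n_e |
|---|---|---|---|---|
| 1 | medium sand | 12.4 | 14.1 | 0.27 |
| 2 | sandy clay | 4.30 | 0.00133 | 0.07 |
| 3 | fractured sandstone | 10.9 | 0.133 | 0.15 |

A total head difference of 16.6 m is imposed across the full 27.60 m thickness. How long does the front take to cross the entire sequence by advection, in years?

2.89

With flow normal to the layers, continuity requires the same specific discharge q through every layer.
Σ(b_i/K_i) = 12.4/14.1 + 4.30/0.00133 + 10.9/0.133 = 3316 d.
q = Δh / Σ(b_i/K_i) = 16.6 / 3316 = 0.005006 m/day.
In each layer the seepage velocity is v_i = q/n_i, so the layer transit time is t_i = b_i·n_i / q:
  layer 1 (medium sand): t_1 = 12.4 × 0.27 / 0.005006 = 668.8 d
  layer 2 (sandy clay): t_2 = 4.30 × 0.07 / 0.005006 = 60.13 d
  layer 3 (fractured sandstone): t_3 = 10.9 × 0.15 / 0.005006 = 326.6 d
Total t = Σ t_i = 1056 days = 2.890 years.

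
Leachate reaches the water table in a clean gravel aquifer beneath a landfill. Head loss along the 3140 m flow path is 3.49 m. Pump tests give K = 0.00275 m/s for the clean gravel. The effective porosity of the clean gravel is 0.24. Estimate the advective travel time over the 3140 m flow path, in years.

7.81

Convert K: 0.00275 m/s × 86400 = 237.6 m/day.
Hydraulic gradient i = Δh / L = 3.49 / 3140 = 0.001111.
Darcy flux q = K · i = 237.6 × 0.001111 = 0.2641 m/day.
Seepage velocity v = q / n_e = 0.2641 / 0.24 = 1.100 m/day.
Travel time t = L / v = 3140 / 1.100 = 2854 days = 7.813 years.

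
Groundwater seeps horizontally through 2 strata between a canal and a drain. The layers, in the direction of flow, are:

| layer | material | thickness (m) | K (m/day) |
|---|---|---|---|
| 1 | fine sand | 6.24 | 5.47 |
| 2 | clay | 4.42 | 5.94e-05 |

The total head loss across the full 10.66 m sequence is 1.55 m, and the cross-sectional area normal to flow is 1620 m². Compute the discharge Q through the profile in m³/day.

0.0337

Flow is perpendicular to layering, so the layers act in series and the equivalent K is the thickness-weighted harmonic mean.
Total thickness L = 6.24 + 4.42 = 10.66 m.
Σ(b_i/K_i) = 6.24/5.47 + 4.42/5.94e-05 = 74412 d.
K_eq = L / Σ(b_i/K_i) = 10.66 / 74412 = 0.0001433 m/day.
Q = K_eq · A · (Δh/L) = 0.0001433 × 1620 × (1.55/10.66) = 0.03374 m³/day.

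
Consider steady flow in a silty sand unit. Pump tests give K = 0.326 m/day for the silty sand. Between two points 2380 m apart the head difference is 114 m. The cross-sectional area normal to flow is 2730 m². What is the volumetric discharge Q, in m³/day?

42.6

Hydraulic gradient i = Δh / L = 114 / 2380 = 0.04790.
Darcy's law: Q = K · A · i = 0.3260 × 2730 × 0.04790 = 42.63 m³/day.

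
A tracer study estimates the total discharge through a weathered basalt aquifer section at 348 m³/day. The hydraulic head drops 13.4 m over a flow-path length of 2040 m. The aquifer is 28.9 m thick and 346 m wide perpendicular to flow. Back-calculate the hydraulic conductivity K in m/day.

5.30

Cross-sectional area A = 346 × 28.9 = 9999 m².
Hydraulic gradient i = Δh / L = 13.4 / 2040 = 0.006569.
From Q = K·A·i, K = Q / (A·i) = 348 / (9999 × 0.006569) = 5.298 m/day.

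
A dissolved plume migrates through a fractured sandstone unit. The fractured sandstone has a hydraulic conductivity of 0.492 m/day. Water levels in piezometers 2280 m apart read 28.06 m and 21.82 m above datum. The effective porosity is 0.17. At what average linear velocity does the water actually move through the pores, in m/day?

0.00792

Hydraulic gradient i = (28.06 − 21.82) / 2280 = 6.24 / 2280 = 0.002737.
Darcy flux q = K · i = 0.4920 × 0.002737 = 0.001347 m/day.
Seepage velocity v = q / n_e = 0.001347 / 0.17 = 0.007921 m/day.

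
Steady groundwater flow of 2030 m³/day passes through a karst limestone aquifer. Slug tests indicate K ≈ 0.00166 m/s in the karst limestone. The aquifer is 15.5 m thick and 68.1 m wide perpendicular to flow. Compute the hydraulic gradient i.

Convert K: 0.00166 m/s × 86400 = 143.4 m/day.
Cross-sectional area A = 68.1 × 15.5 = 1056 m².
From Q = K·A·i, i = Q / (K·A) = 2030 / (143.4 × 1056) = 0.01341.

0.0134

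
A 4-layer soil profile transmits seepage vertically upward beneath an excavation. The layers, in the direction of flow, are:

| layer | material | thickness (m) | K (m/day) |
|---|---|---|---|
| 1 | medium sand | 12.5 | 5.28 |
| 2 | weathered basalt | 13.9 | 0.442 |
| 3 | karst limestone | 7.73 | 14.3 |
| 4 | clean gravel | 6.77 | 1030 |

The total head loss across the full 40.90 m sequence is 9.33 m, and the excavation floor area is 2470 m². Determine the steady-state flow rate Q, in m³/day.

Flow is perpendicular to layering, so the layers act in series and the equivalent K is the thickness-weighted harmonic mean.
Total thickness L = 12.5 + 13.9 + 7.73 + 6.77 = 40.90 m.
Σ(b_i/K_i) = 12.5/5.28 + 13.9/0.442 + 7.73/14.3 + 6.77/1030 = 34.36 d.
K_eq = L / Σ(b_i/K_i) = 40.90 / 34.36 = 1.190 m/day.
Q = K_eq · A · (Δh/L) = 1.190 × 2470 × (9.33/40.90) = 670.6 m³/day.

671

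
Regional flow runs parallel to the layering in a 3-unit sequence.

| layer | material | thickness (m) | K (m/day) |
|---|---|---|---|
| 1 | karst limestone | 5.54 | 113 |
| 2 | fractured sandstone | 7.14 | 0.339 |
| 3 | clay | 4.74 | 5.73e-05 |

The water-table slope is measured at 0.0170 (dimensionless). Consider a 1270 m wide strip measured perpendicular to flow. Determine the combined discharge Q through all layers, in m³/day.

Flow is parallel to layering, so each bed carries its own Darcy discharge and the transmissivities add.
Σ(K_i·b_i) = 113×5.54 + 0.339×7.14 + 5.73e-05×4.74 = 628.4 m²/day.
Hydraulic gradient i = 0.0170.
Q = Σ(K_i·b_i) · W · i = 628.4 × 1270 × 0.01700 = 13568 m³/day.

13600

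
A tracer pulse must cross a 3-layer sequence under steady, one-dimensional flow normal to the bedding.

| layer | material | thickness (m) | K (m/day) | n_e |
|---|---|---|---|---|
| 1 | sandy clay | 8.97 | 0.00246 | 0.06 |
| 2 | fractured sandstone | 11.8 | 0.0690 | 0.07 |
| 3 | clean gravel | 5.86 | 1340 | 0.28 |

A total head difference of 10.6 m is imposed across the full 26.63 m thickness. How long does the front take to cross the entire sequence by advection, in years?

With flow normal to the layers, continuity requires the same specific discharge q through every layer.
Σ(b_i/K_i) = 8.97/0.00246 + 11.8/0.0690 + 5.86/1340 = 3817 d.
q = Δh / Σ(b_i/K_i) = 10.6 / 3817 = 0.002777 m/day.
In each layer the seepage velocity is v_i = q/n_i, so the layer transit time is t_i = b_i·n_i / q:
  layer 1 (sandy clay): t_1 = 8.97 × 0.06 / 0.002777 = 193.8 d
  layer 2 (fractured sandstone): t_2 = 11.8 × 0.07 / 0.002777 = 297.5 d
  layer 3 (clean gravel): t_3 = 5.86 × 0.28 / 0.002777 = 590.9 d
Total t = Σ t_i = 1082 days = 2.963 years.

2.96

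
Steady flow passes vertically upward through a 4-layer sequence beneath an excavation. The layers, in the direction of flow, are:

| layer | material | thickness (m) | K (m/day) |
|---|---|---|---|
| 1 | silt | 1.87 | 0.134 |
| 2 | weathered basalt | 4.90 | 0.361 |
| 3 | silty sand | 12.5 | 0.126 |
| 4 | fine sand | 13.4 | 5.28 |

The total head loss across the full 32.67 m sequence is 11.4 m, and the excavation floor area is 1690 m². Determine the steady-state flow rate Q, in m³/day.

149

Flow is perpendicular to layering, so the layers act in series and the equivalent K is the thickness-weighted harmonic mean.
Total thickness L = 1.87 + 4.90 + 12.5 + 13.4 = 32.67 m.
Σ(b_i/K_i) = 1.87/0.134 + 4.90/0.361 + 12.5/0.126 + 13.4/5.28 = 129.3 d.
K_eq = L / Σ(b_i/K_i) = 32.67 / 129.3 = 0.2527 m/day.
Q = K_eq · A · (Δh/L) = 0.2527 × 1690 × (11.4/32.67) = 149.0 m³/day.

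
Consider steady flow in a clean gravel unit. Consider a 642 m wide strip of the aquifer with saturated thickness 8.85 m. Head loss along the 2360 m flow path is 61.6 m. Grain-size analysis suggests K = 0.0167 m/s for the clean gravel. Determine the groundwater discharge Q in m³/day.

214000

Convert K: 0.0167 m/s × 86400 = 1443 m/day.
Cross-sectional area A = 642 × 8.85 = 5682 m².
Hydraulic gradient i = Δh / L = 61.6 / 2360 = 0.02610.
Darcy's law: Q = K · A · i = 1443 × 5682 × 0.02610 = 2.140e+05 m³/day.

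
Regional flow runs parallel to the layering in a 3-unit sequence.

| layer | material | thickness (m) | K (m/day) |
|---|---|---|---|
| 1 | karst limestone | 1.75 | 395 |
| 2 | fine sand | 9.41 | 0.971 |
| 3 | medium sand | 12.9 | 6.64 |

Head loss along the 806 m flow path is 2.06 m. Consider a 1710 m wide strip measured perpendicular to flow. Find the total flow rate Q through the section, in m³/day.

Flow is parallel to layering, so each bed carries its own Darcy discharge and the transmissivities add.
Σ(K_i·b_i) = 395×1.75 + 0.971×9.41 + 6.64×12.9 = 786.0 m²/day.
Hydraulic gradient i = Δh / L = 2.06 / 806 = 0.002556.
Q = Σ(K_i·b_i) · W · i = 786.0 × 1710 × 0.002556 = 3435 m³/day.

3440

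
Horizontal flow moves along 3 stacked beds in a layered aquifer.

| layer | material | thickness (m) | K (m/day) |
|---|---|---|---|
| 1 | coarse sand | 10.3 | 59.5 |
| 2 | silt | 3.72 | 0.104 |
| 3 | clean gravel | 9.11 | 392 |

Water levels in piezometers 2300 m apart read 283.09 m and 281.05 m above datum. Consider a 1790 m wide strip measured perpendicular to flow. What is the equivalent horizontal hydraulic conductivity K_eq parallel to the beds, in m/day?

Flow is parallel to layering, so each bed carries its own Darcy discharge and the transmissivities add.
Σ(K_i·b_i) = 59.5×10.3 + 0.104×3.72 + 392×9.11 = 4184 m²/day.
Total thickness b = 23.13 m, so K_eq = Σ(K_i·b_i)/b = 180.9 m/day.

181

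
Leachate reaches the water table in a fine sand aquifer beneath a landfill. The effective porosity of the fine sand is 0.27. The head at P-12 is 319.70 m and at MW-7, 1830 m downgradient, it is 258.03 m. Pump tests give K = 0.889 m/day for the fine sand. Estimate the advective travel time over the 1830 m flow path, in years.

Hydraulic gradient i = (319.70 − 258.03) / 1830 = 61.67 / 1830 = 0.03370.
Darcy flux q = K · i = 0.8890 × 0.03370 = 0.02996 m/day.
Seepage velocity v = q / n_e = 0.02996 / 0.27 = 0.1110 m/day.
Travel time t = L / v = 1830 / 0.1110 = 16493 days = 45.15 years.

45.2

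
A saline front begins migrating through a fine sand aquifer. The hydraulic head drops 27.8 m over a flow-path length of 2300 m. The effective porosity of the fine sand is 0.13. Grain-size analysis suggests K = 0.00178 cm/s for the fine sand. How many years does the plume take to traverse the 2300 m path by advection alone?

Convert K: 0.00178 cm/s × 864 = 1.538 m/day.
Hydraulic gradient i = Δh / L = 27.8 / 2300 = 0.01209.
Darcy flux q = K · i = 1.538 × 0.01209 = 0.01859 m/day.
Seepage velocity v = q / n_e = 0.01859 / 0.13 = 0.1430 m/day.
Travel time t = L / v = 2300 / 0.1430 = 16085 days = 44.04 years.

44.0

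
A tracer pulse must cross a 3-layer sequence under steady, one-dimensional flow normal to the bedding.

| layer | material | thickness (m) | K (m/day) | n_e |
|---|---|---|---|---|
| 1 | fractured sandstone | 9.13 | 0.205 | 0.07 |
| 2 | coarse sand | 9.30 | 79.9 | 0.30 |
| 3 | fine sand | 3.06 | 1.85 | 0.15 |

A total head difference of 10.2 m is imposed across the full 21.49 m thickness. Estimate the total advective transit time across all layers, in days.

With flow normal to the layers, continuity requires the same specific discharge q through every layer.
Σ(b_i/K_i) = 9.13/0.205 + 9.30/79.9 + 3.06/1.85 = 46.31 d.
q = Δh / Σ(b_i/K_i) = 10.2 / 46.31 = 0.2203 m/day.
In each layer the seepage velocity is v_i = q/n_i, so the layer transit time is t_i = b_i·n_i / q:
  layer 1 (fractured sandstone): t_1 = 9.13 × 0.07 / 0.2203 = 2.901 d
  layer 2 (coarse sand): t_2 = 9.30 × 0.30 / 0.2203 = 12.67 d
  layer 3 (fine sand): t_3 = 3.06 × 0.15 / 0.2203 = 2.084 d
Total t = Σ t_i = 17.65 days.

17.7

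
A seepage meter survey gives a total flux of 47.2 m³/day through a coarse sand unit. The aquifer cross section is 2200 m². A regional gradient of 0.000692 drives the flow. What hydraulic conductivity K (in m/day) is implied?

31.0

Hydraulic gradient i = 0.000692.
From Q = K·A·i, K = Q / (A·i) = 47.2 / (2200 × 0.0006920) = 31.00 m/day.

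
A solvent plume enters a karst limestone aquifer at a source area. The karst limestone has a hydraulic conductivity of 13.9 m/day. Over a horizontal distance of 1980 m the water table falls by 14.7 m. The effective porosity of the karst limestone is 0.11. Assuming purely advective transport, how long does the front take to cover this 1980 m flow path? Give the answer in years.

Hydraulic gradient i = Δh / L = 14.7 / 1980 = 0.007424.
Darcy flux q = K · i = 13.90 × 0.007424 = 0.1032 m/day.
Seepage velocity v = q / n_e = 0.1032 / 0.11 = 0.9382 m/day.
Travel time t = L / v = 1980 / 0.9382 = 2111 days = 5.778 years.

5.78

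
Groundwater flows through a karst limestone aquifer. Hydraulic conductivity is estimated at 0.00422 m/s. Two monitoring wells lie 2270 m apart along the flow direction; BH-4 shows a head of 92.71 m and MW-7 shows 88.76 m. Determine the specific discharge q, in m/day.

0.634

Convert K: 0.00422 m/s × 86400 = 364.6 m/day.
Hydraulic gradient i = (92.71 − 88.76) / 2270 = 3.95 / 2270 = 0.001740.
Specific discharge q = K · i = 364.6 × 0.001740 = 0.6345 m/day.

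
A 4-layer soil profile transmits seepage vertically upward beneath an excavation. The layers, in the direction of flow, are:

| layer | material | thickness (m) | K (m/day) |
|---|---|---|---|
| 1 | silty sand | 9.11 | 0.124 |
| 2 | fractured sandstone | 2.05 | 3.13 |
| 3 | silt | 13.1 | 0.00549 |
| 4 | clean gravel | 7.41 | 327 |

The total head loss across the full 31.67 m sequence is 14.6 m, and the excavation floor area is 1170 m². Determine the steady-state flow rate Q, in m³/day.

Flow is perpendicular to layering, so the layers act in series and the equivalent K is the thickness-weighted harmonic mean.
Total thickness L = 9.11 + 2.05 + 13.1 + 7.41 = 31.67 m.
Σ(b_i/K_i) = 9.11/0.124 + 2.05/3.13 + 13.1/0.00549 + 7.41/327 = 2460 d.
K_eq = L / Σ(b_i/K_i) = 31.67 / 2460 = 0.01287 m/day.
Q = K_eq · A · (Δh/L) = 0.01287 × 1170 × (14.6/31.67) = 6.943 m³/day.

6.94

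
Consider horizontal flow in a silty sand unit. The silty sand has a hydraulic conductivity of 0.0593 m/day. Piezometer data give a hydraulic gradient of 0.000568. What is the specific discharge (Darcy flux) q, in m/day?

Hydraulic gradient i = 0.000568.
Specific discharge q = K · i = 0.05930 × 0.0005680 = 3.368e-05 m/day.

3.37e-05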